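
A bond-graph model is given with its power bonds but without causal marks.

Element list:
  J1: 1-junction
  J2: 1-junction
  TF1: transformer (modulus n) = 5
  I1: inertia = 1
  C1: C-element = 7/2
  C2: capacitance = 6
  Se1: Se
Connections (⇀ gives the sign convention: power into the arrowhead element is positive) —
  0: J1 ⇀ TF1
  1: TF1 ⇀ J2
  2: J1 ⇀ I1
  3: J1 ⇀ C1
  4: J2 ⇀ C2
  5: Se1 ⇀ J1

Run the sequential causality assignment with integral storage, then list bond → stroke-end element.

bond 5 stroke→J1  (source Se1 imposes e)
bond 2 stroke→I1  (I1: I, integral causality)
bond 0 stroke→J1  (J1 flow already set via bond 2)
bond 3 stroke→J1  (J1: bond 2 brought flow, rest push out)
bond 1 stroke→TF1  (through TF1, causality passes straight; one stroke at TF1)
bond 4 stroke→J2  (1-jn J2 has f-setter on 1)

b0 →J1
b1 →TF1
b2 →I1
b3 →J1
b4 →J2
b5 →J1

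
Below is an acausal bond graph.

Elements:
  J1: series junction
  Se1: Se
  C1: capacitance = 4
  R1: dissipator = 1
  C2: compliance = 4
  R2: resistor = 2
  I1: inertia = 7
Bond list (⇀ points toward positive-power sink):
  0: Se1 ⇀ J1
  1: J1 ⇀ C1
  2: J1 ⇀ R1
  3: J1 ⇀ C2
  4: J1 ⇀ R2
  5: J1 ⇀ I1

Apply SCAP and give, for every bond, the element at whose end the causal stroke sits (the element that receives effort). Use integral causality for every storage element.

b0 stroke at J1  (Se1 (Se) sets effort on bond)
b1 stroke at J1  (C1 integral (e out))
b3 stroke at J1  (C2 integral (e out))
b5 stroke at I1  (I1 outputs flow p/I1)
b2 stroke at J1  (1-jn J1 has f-setter on 5)
b4 stroke at J1  (common-f at J1 fixed by 5)

b0 stroke at J1
b1 stroke at J1
b2 stroke at J1
b3 stroke at J1
b4 stroke at J1
b5 stroke at I1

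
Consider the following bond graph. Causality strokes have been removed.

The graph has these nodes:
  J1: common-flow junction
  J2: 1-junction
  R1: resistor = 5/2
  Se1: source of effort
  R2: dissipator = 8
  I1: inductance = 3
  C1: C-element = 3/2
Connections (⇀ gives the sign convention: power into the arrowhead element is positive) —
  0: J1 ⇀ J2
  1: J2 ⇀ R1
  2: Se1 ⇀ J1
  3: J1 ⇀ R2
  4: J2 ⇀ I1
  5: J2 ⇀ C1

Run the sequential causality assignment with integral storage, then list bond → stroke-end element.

bond 0 stroke→J2
bond 1 stroke→J2
bond 2 stroke→J1
bond 3 stroke→J1
bond 4 stroke→I1
bond 5 stroke→J2

b2 →J1  (source Se1 imposes e)
b4 →I1  (prefer integral on I1)
b0 →J2  (J2: bond 4 brought flow, rest push out)
b1 →J2  (1-jn J2 has f-setter on 4)
b5 →J2  (J2: bond 4 brought flow, rest push out)
b3 →J1  (common-f at J1 fixed by 0)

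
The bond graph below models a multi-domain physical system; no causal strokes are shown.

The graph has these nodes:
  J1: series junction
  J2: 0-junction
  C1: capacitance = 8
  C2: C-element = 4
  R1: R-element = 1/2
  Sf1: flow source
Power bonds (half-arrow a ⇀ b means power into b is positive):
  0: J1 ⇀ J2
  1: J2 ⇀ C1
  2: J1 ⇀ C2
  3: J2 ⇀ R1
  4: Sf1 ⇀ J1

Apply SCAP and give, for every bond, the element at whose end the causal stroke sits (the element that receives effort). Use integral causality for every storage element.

#4 →Sf1  (Sf1: flow source, stroke at near end)
#0 →J1  (1-jn J1 has f-setter on 4)
#2 →J1  (1-jn J1 has f-setter on 4)
#1 →J2  (prefer integral on C1)
#3 →R1  (J2 effort already set via bond 1)

bond 0 stroke→J1
bond 1 stroke→J2
bond 2 stroke→J1
bond 3 stroke→R1
bond 4 stroke→Sf1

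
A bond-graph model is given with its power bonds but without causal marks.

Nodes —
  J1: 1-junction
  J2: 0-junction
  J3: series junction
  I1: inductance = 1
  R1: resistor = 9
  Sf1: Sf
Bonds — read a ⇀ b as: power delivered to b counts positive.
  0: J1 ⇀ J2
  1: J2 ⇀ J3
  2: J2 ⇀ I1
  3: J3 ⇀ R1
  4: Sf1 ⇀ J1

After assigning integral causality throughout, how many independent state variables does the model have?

1  (I1 all integral)

bond 4 stroke→Sf1  (source Sf1 imposes f)
bond 0 stroke→J1  (J1: bond 4 brought flow, rest push out)
bond 2 stroke→I1  (prefer integral on I1)
bond 1 stroke→J2  (J2: last free bond brings effort in)
bond 3 stroke→J3  (1-jn J3 has f-setter on 1)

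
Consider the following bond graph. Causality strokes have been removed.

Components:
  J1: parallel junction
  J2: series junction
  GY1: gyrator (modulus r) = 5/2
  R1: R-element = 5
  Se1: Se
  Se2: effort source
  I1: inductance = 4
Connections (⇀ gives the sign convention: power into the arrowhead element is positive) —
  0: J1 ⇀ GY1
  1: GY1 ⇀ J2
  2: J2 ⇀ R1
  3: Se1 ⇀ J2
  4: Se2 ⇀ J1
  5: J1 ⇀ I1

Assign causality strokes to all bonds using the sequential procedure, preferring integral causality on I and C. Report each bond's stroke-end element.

b3 stroke at J2  (Se1: effort source, stroke at far end)
b4 stroke at J1  (Se2: effort source, stroke at far end)
b0 stroke at GY1  (J1 effort already set via bond 4)
b5 stroke at I1  (common-e at J1 fixed by 4)
b1 stroke at GY1  (GY GY1: same side as bond 0)
b2 stroke at J2  (common-f at J2 fixed by 1)

#0 stroke→GY1
#1 stroke→GY1
#2 stroke→J2
#3 stroke→J2
#4 stroke→J1
#5 stroke→I1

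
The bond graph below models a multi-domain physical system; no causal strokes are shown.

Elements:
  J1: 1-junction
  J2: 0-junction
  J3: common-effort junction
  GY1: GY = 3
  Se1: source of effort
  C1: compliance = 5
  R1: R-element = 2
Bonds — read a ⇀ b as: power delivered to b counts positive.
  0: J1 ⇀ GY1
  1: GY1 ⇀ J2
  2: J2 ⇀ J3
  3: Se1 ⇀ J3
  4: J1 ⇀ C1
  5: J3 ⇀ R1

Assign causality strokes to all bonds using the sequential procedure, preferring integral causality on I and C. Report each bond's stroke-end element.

b0 stroke→GY1
b1 stroke→GY1
b2 stroke→J2
b3 stroke→J3
b4 stroke→J1
b5 stroke→R1

b3 |J3  (Se1 (Se) sets effort on bond)
b2 |J2  (J3 effort already set via bond 3)
b5 |R1  (0-jn J3 has e-setter on 3)
b1 |GY1  (common-e at J2 fixed by 2)
b0 |GY1  (GY1 both-in/both-out from 1)
b4 |J1  (common-f at J1 fixed by 0)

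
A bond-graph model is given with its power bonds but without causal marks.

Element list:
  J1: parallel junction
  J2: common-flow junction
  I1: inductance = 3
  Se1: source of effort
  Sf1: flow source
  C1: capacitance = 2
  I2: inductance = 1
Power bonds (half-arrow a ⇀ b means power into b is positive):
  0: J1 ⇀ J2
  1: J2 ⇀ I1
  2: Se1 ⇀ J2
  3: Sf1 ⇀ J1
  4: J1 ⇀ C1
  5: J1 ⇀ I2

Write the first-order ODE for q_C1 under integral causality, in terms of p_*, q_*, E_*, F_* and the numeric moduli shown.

b2 stroke at J2  (Se1 fixes effort; stroke away)
b3 stroke at Sf1  (Sf1 fixes flow; stroke at Sf1)
b1 stroke at I1  (I1: I, integral causality)
b0 stroke at J2  (1-jn J2 has f-setter on 1)
b4 stroke at J1  (C1: C, integral causality)
b5 stroke at I2  (common-e at J1 fixed by 4)

dq_C1/dt = F_Sf1 - p_I1/3 - p_I2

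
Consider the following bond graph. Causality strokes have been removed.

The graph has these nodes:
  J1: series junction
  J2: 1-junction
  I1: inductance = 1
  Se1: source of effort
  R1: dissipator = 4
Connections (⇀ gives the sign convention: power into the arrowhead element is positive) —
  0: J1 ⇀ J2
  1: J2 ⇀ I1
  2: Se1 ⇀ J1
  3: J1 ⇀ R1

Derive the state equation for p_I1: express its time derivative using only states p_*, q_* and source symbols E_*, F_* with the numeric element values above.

dp_I1/dt = E_Se1 - 4*p_I1

#2 |J1  (Se1 (Se) sets effort on bond)
#1 |I1  (I1 integral (f out))
#0 |J2  (common-f at J2 fixed by 1)
#3 |J1  (J1 flow already set via bond 0)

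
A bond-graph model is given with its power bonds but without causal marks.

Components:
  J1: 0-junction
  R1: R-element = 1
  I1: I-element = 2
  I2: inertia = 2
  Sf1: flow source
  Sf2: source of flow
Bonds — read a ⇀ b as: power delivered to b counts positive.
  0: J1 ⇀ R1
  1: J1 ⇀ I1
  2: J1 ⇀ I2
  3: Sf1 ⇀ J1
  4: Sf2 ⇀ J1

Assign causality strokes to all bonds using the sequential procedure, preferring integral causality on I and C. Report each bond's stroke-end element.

bond 3 →Sf1  (Sf1 (Sf) sets flow on bond)
bond 4 →Sf2  (Sf2: flow source, stroke at near end)
bond 1 →I1  (prefer integral on I1)
bond 2 →I2  (I2: I, integral causality)
bond 0 →J1  (J1 needs exactly one e-in)

b0 |J1
b1 |I1
b2 |I2
b3 |Sf1
b4 |Sf2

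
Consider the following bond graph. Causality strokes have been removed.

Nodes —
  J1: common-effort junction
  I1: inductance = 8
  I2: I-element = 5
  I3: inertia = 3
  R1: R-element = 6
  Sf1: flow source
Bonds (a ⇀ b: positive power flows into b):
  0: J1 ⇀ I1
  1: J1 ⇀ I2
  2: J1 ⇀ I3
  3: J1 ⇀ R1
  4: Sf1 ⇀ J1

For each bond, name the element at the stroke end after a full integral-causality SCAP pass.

#0 →I1
#1 →I2
#2 →I3
#3 →J1
#4 →Sf1

b4 →Sf1  (source Sf1 imposes f)
b0 →I1  (I1 integral (f out))
b1 →I2  (I2 outputs flow p/I2)
b2 →I3  (prefer integral on I3)
b3 →J1  (J1: last free bond brings effort in)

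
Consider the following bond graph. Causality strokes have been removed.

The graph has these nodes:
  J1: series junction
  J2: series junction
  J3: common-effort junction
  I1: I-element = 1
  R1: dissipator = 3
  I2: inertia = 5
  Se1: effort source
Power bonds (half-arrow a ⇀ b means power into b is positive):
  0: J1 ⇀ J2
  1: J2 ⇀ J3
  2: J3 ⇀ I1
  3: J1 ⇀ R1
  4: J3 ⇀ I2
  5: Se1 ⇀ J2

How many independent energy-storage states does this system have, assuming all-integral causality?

β5 →J2  (Se1: effort source, stroke at far end)
β2 →I1  (I1 outputs flow p/I1)
β4 →I2  (prefer integral on I2)
β1 →J3  (J3 needs exactly one e-in)
β0 →J2  (J2 flow already set via bond 1)
β3 →J1  (J1 flow already set via bond 0)

2  (I1, I2 all integral)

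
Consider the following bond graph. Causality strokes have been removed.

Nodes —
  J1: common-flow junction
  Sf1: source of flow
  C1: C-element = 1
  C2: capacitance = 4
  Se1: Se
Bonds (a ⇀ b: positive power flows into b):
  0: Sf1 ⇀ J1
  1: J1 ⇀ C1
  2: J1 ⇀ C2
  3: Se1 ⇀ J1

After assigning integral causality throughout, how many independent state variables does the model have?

2  (C1, C2 all integral)

#0 |Sf1  (Sf1: flow source, stroke at near end)
#3 |J1  (Se1: effort source, stroke at far end)
#1 |J1  (J1: bond 0 brought flow, rest push out)
#2 |J1  (common-f at J1 fixed by 0)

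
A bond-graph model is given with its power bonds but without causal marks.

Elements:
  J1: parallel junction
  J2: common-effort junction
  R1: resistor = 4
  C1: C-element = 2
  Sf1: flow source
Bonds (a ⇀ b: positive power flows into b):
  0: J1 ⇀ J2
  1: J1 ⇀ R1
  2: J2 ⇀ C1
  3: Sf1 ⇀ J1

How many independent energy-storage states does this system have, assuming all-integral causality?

#3 →Sf1  (Sf1 fixes flow; stroke at Sf1)
#2 →J2  (C1 outputs effort q/C1)
#0 →J1  (J2 effort already set via bond 2)
#1 →R1  (0-jn J1 has e-setter on 0)

1  (C1 all integral)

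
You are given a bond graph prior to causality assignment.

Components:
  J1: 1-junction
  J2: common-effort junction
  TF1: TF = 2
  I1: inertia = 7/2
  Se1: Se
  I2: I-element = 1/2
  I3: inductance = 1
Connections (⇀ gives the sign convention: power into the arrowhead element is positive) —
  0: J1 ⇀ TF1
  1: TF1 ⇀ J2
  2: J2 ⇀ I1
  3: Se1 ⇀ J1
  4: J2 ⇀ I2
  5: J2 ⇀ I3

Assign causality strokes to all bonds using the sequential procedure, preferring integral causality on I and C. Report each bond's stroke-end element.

#3 stroke→J1  (Se1 (Se) sets effort on bond)
#0 stroke→TF1  (closing 1-jn rule on J1)
#1 stroke→J2  (TF1: transformer flips bond 0)
#2 stroke→I1  (common-e at J2 fixed by 1)
#4 stroke→I2  (0-jn J2 has e-setter on 1)
#5 stroke→I3  (J2 effort already set via bond 1)

#0 →TF1
#1 →J2
#2 →I1
#3 →J1
#4 →I2
#5 →I3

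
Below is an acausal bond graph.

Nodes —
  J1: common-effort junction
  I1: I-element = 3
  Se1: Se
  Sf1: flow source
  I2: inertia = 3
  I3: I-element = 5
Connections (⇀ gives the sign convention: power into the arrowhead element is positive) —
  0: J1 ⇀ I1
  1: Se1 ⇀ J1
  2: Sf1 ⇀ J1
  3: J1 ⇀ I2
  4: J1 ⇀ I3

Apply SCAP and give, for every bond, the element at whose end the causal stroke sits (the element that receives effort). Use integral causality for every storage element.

b1 |J1  (Se1: effort source, stroke at far end)
b2 |Sf1  (Sf1 fixes flow; stroke at Sf1)
b0 |I1  (0-jn J1 has e-setter on 1)
b3 |I2  (J1 effort already set via bond 1)
b4 |I3  (J1 effort already set via bond 1)

β0 stroke→I1
β1 stroke→J1
β2 stroke→Sf1
β3 stroke→I2
β4 stroke→I3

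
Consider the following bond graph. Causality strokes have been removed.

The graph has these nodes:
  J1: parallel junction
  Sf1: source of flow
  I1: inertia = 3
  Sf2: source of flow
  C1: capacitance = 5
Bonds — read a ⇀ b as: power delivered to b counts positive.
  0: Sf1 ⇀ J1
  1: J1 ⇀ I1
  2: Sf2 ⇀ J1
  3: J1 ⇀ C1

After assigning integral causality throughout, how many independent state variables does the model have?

2  (C1, I1 all integral)

#0 stroke→Sf1  (Sf1 fixes flow; stroke at Sf1)
#2 stroke→Sf2  (Sf2 (Sf) sets flow on bond)
#1 stroke→I1  (I1 integral (f out))
#3 stroke→J1  (J1 needs exactly one e-in)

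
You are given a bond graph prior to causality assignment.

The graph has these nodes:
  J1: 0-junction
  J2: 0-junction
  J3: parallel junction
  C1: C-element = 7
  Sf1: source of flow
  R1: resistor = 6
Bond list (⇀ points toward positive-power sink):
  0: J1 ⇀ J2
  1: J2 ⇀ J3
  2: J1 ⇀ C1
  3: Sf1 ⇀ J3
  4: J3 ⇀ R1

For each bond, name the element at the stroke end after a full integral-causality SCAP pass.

β0 |J2
β1 |J3
β2 |J1
β3 |Sf1
β4 |R1

β3 →Sf1  (source Sf1 imposes f)
β2 →J1  (C1 outputs effort q/C1)
β0 →J2  (common-e at J1 fixed by 2)
β1 →J3  (common-e at J2 fixed by 0)
β4 →R1  (0-jn J3 has e-setter on 1)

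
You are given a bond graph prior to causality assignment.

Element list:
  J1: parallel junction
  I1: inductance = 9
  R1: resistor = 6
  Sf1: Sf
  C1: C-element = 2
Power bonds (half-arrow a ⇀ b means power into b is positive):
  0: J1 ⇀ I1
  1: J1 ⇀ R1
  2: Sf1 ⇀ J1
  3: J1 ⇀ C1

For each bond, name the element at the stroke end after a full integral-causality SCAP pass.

bond 2 stroke→Sf1  (Sf1 (Sf) sets flow on bond)
bond 0 stroke→I1  (I1 outputs flow p/I1)
bond 3 stroke→J1  (C1 outputs effort q/C1)
bond 1 stroke→R1  (common-e at J1 fixed by 3)

β0 |I1
β1 |R1
β2 |Sf1
β3 |J1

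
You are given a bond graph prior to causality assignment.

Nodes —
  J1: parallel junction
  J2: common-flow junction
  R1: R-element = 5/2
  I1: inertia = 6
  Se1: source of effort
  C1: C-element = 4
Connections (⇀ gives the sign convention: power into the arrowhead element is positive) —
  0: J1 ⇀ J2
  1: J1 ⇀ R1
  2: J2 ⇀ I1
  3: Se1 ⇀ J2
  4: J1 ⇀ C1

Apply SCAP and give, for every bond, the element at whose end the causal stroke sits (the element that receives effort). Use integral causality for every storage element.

bond 3 stroke→J2  (Se1 (Se) sets effort on bond)
bond 2 stroke→I1  (I1 integral (f out))
bond 0 stroke→J2  (J2 flow already set via bond 2)
bond 4 stroke→J1  (C1 integral (e out))
bond 1 stroke→R1  (J1: bond 4 brought effort, rest push out)

b0 →J2
b1 →R1
b2 →I1
b3 →J2
b4 →J1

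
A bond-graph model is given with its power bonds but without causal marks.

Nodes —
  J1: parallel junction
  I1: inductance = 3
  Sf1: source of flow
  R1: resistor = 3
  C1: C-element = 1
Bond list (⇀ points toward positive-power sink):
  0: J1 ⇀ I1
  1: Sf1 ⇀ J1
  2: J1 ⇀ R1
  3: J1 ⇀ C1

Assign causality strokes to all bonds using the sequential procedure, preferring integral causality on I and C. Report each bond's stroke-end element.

bond 0 |I1
bond 1 |Sf1
bond 2 |R1
bond 3 |J1

b1 stroke→Sf1  (Sf1: flow source, stroke at near end)
b0 stroke→I1  (I1 outputs flow p/I1)
b3 stroke→J1  (C1 integral (e out))
b2 stroke→R1  (J1 effort already set via bond 3)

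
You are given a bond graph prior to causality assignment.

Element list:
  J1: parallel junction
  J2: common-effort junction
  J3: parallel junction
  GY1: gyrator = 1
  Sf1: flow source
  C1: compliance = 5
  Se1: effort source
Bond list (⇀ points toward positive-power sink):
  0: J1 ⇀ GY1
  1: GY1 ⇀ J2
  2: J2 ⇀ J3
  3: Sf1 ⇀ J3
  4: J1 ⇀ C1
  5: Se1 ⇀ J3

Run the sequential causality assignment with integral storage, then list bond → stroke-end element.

b3 stroke at Sf1  (Sf1 fixes flow; stroke at Sf1)
b5 stroke at J3  (source Se1 imposes e)
b2 stroke at J2  (J3 effort already set via bond 5)
b1 stroke at GY1  (common-e at J2 fixed by 2)
b0 stroke at GY1  (GY1: gyrator matches bond 1)
b4 stroke at J1  (closing 0-jn rule on J1)

β0 stroke→GY1
β1 stroke→GY1
β2 stroke→J2
β3 stroke→Sf1
β4 stroke→J1
β5 stroke→J3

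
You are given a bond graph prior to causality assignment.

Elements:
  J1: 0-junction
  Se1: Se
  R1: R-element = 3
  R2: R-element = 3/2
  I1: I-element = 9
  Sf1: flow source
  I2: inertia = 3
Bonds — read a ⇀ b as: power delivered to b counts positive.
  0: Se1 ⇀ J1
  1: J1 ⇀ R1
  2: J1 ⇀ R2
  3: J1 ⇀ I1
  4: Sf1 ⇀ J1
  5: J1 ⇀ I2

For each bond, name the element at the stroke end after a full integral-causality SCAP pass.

#0 stroke at J1
#1 stroke at R1
#2 stroke at R2
#3 stroke at I1
#4 stroke at Sf1
#5 stroke at I2

b0 stroke→J1  (Se1 fixes effort; stroke away)
b4 stroke→Sf1  (Sf1 (Sf) sets flow on bond)
b1 stroke→R1  (common-e at J1 fixed by 0)
b2 stroke→R2  (0-jn J1 has e-setter on 0)
b3 stroke→I1  (J1 effort already set via bond 0)
b5 stroke→I2  (J1: bond 0 brought effort, rest push out)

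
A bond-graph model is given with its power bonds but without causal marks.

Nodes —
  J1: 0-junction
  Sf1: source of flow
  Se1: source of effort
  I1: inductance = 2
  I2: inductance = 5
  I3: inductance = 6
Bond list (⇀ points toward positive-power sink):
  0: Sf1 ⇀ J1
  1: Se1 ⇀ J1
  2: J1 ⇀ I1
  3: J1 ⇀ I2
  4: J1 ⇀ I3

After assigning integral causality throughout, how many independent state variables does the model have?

3  (I1, I2, I3 all integral)

#0 →Sf1  (Sf1 (Sf) sets flow on bond)
#1 →J1  (Se1 fixes effort; stroke away)
#2 →I1  (0-jn J1 has e-setter on 1)
#3 →I2  (0-jn J1 has e-setter on 1)
#4 →I3  (common-e at J1 fixed by 1)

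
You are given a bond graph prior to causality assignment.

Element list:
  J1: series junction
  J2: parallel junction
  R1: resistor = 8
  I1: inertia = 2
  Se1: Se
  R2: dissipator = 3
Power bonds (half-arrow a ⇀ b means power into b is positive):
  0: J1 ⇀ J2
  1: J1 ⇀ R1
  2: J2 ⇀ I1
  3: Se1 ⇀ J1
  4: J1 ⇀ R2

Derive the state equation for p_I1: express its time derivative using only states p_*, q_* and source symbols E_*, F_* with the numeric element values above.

b3 →J1  (Se1: effort source, stroke at far end)
b2 →I1  (I1: I, integral causality)
b0 →J2  (closing 0-jn rule on J2)
b1 →J1  (J1 flow already set via bond 0)
b4 →J1  (J1 flow already set via bond 0)

dp_I1/dt = E_Se1 - 11*p_I1/2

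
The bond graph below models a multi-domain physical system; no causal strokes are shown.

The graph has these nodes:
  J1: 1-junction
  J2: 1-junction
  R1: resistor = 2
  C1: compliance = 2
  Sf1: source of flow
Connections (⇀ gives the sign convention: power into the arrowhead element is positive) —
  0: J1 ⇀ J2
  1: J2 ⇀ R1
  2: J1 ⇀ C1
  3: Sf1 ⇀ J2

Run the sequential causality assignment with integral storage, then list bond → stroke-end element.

#0 |J2
#1 |J2
#2 |J1
#3 |Sf1

b3 stroke→Sf1  (source Sf1 imposes f)
b0 stroke→J2  (1-jn J2 has f-setter on 3)
b1 stroke→J2  (common-f at J2 fixed by 3)
b2 stroke→J1  (1-jn J1 has f-setter on 0)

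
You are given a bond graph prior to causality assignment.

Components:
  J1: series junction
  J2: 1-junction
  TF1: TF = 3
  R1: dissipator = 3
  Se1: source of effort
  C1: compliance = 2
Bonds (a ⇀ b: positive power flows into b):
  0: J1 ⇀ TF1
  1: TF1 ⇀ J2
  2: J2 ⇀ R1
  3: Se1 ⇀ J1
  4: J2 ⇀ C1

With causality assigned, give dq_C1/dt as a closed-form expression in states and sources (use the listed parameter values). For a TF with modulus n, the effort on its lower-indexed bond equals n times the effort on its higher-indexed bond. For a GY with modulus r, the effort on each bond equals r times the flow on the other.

β3 stroke→J1  (Se1 (Se) sets effort on bond)
β0 stroke→TF1  (only one flow-in slot at J1)
β1 stroke→J2  (TF1: transformer flips bond 0)
β4 stroke→J2  (C1 outputs effort q/C1)
β2 stroke→R1  (closing 1-jn rule on J2)

dq_C1/dt = E_Se1/9 - q_C1/6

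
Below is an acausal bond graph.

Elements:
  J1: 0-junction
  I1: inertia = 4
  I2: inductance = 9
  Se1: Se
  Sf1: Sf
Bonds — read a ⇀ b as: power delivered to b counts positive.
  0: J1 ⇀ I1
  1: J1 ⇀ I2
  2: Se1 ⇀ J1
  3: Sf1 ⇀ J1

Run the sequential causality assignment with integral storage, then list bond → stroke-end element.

#0 →I1
#1 →I2
#2 →J1
#3 →Sf1

bond 2 stroke→J1  (Se1 fixes effort; stroke away)
bond 3 stroke→Sf1  (source Sf1 imposes f)
bond 0 stroke→I1  (J1 effort already set via bond 2)
bond 1 stroke→I2  (0-jn J1 has e-setter on 2)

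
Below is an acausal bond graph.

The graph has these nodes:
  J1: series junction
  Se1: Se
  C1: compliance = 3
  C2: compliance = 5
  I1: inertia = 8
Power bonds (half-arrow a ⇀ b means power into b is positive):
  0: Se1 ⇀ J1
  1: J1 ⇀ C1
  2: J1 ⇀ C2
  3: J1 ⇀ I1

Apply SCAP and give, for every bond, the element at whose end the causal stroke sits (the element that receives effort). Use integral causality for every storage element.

b0 |J1  (source Se1 imposes e)
b1 |J1  (C1 integral (e out))
b2 |J1  (C2: C, integral causality)
b3 |I1  (J1 needs exactly one f-in)

b0 →J1
b1 →J1
b2 →J1
b3 →I1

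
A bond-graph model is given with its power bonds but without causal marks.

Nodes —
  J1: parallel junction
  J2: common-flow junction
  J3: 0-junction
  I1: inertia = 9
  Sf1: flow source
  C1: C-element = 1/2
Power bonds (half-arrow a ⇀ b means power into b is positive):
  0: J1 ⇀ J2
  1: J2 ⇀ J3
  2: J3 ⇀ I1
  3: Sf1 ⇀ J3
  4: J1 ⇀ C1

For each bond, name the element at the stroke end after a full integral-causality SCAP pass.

β0 →J2
β1 →J3
β2 →I1
β3 →Sf1
β4 →J1

b3 stroke→Sf1  (source Sf1 imposes f)
b2 stroke→I1  (I1 integral (f out))
b1 stroke→J3  (only one effort-in slot at J3)
b0 stroke→J2  (common-f at J2 fixed by 1)
b4 stroke→J1  (J1: last free bond brings effort in)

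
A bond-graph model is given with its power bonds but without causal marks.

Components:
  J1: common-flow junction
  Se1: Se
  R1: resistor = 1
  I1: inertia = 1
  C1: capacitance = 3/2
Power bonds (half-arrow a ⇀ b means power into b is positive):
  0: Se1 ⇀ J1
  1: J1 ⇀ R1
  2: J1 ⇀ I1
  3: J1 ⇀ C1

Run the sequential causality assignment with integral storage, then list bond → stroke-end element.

bond 0 stroke→J1
bond 1 stroke→J1
bond 2 stroke→I1
bond 3 stroke→J1

β0 stroke at J1  (Se1 (Se) sets effort on bond)
β2 stroke at I1  (I1: I, integral causality)
β1 stroke at J1  (J1 flow already set via bond 2)
β3 stroke at J1  (J1: bond 2 brought flow, rest push out)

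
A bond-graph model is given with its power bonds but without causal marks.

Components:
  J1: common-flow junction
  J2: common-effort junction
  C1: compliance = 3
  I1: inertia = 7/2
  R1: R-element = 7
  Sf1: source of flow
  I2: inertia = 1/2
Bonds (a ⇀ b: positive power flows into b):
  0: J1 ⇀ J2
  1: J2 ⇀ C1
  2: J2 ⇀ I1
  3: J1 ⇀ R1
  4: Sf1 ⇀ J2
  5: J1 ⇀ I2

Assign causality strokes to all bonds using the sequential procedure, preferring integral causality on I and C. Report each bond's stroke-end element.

b0 stroke→J1
b1 stroke→J2
b2 stroke→I1
b3 stroke→J1
b4 stroke→Sf1
b5 stroke→I2

#4 |Sf1  (Sf1: flow source, stroke at near end)
#1 |J2  (C1: C, integral causality)
#0 |J1  (J2 effort already set via bond 1)
#2 |I1  (J2 effort already set via bond 1)
#5 |I2  (I2: I, integral causality)
#3 |J1  (J1 flow already set via bond 5)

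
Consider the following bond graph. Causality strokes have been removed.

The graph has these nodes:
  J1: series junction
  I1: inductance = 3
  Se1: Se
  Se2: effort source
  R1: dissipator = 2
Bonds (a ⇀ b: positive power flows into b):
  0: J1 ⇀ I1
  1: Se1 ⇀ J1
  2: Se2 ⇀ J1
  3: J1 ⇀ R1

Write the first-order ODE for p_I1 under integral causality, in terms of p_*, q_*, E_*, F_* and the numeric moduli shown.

dp_I1/dt = E_Se1 + E_Se2 - 2*p_I1/3

bond 1 stroke→J1  (source Se1 imposes e)
bond 2 stroke→J1  (Se2 (Se) sets effort on bond)
bond 0 stroke→I1  (I1 integral (f out))
bond 3 stroke→J1  (J1 flow already set via bond 0)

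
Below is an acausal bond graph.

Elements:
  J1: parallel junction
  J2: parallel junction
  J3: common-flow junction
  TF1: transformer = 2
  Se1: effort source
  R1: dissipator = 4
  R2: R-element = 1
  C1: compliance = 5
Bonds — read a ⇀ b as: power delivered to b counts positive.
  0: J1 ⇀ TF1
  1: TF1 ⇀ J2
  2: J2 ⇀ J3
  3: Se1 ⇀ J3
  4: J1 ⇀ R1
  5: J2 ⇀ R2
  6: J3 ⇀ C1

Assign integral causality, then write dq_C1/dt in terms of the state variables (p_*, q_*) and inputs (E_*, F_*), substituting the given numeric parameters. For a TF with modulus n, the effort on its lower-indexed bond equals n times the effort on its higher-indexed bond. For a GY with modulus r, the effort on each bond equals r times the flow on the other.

dq_C1/dt = 2*E_Se1 - 2*q_C1/5

#3 |J3  (source Se1 imposes e)
#6 |J3  (C1: C, integral causality)
#2 |J2  (J3: last free bond brings flow in)
#1 |TF1  (J2: bond 2 brought effort, rest push out)
#5 |R2  (common-e at J2 fixed by 2)
#0 |J1  (TF1: transformer flips bond 1)
#4 |R1  (common-e at J1 fixed by 0)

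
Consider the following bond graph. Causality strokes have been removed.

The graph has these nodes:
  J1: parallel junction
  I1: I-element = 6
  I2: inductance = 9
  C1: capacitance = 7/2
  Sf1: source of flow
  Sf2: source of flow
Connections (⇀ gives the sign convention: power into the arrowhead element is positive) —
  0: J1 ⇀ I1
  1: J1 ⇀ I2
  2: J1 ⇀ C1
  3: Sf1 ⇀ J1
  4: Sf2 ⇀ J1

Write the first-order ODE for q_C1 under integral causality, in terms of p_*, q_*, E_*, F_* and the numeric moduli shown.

dq_C1/dt = F_Sf1 + F_Sf2 - p_I1/6 - p_I2/9

β3 stroke at Sf1  (Sf1: flow source, stroke at near end)
β4 stroke at Sf2  (Sf2 fixes flow; stroke at Sf2)
β0 stroke at I1  (I1 integral (f out))
β1 stroke at I2  (I2 outputs flow p/I2)
β2 stroke at J1  (J1: last free bond brings effort in)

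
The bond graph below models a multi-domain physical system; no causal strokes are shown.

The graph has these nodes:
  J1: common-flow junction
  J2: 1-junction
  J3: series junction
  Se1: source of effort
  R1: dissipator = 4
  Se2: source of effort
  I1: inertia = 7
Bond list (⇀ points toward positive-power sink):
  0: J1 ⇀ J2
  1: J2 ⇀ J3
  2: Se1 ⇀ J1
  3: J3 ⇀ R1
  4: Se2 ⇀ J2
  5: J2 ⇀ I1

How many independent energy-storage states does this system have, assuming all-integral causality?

1  (I1 all integral)

β2 |J1  (Se1 fixes effort; stroke away)
β4 |J2  (Se2: effort source, stroke at far end)
β0 |J2  (closing 1-jn rule on J1)
β5 |I1  (I1: I, integral causality)
β1 |J2  (common-f at J2 fixed by 5)
β3 |J3  (J3: bond 1 brought flow, rest push out)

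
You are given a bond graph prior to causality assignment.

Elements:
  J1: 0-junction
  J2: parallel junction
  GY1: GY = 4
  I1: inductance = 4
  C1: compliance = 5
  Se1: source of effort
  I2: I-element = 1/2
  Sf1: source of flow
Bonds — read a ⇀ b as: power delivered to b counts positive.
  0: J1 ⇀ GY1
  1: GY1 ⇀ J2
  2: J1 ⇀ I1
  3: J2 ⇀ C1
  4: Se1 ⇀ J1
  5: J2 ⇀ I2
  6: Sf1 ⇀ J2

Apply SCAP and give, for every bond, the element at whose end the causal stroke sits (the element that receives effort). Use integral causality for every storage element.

#4 stroke→J1  (Se1 (Se) sets effort on bond)
#6 stroke→Sf1  (source Sf1 imposes f)
#0 stroke→GY1  (J1: bond 4 brought effort, rest push out)
#2 stroke→I1  (J1 effort already set via bond 4)
#1 stroke→GY1  (through GY1, causality inverts; strokes same side of GY1)
#3 stroke→J2  (prefer integral on C1)
#5 stroke→I2  (0-jn J2 has e-setter on 3)

b0 stroke at GY1
b1 stroke at GY1
b2 stroke at I1
b3 stroke at J2
b4 stroke at J1
b5 stroke at I2
b6 stroke at Sf1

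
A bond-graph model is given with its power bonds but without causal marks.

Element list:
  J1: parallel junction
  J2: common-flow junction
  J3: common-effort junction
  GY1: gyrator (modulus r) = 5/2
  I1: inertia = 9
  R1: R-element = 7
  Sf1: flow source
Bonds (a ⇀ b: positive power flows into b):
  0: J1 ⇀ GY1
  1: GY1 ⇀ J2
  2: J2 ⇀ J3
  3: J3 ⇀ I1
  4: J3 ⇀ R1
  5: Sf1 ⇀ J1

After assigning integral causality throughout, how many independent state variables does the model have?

bond 5 |Sf1  (Sf1 fixes flow; stroke at Sf1)
bond 0 |J1  (J1: last free bond brings effort in)
bond 1 |J2  (GY1: gyrator matches bond 0)
bond 2 |J3  (closing 1-jn rule on J2)
bond 3 |I1  (common-e at J3 fixed by 2)
bond 4 |R1  (0-jn J3 has e-setter on 2)

1  (I1 all integral)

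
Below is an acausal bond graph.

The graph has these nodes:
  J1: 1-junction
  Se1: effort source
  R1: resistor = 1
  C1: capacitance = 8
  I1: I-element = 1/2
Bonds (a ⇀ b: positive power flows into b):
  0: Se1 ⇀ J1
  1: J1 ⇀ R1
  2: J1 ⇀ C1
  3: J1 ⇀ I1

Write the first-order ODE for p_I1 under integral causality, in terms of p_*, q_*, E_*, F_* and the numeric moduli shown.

β0 stroke→J1  (Se1: effort source, stroke at far end)
β2 stroke→J1  (C1 integral (e out))
β3 stroke→I1  (prefer integral on I1)
β1 stroke→J1  (common-f at J1 fixed by 3)

dp_I1/dt = E_Se1 - 2*p_I1 - q_C1/8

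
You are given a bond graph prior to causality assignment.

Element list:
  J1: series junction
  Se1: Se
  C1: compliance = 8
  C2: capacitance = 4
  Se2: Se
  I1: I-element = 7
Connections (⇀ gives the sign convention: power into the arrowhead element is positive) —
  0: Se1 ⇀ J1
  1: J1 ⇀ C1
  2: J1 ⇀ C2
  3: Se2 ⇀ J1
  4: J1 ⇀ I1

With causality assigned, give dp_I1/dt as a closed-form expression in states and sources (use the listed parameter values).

dp_I1/dt = E_Se1 + E_Se2 - q_C1/8 - q_C2/4

β0 stroke at J1  (Se1 fixes effort; stroke away)
β3 stroke at J1  (source Se2 imposes e)
β1 stroke at J1  (prefer integral on C1)
β2 stroke at J1  (C2: C, integral causality)
β4 stroke at I1  (only one flow-in slot at J1)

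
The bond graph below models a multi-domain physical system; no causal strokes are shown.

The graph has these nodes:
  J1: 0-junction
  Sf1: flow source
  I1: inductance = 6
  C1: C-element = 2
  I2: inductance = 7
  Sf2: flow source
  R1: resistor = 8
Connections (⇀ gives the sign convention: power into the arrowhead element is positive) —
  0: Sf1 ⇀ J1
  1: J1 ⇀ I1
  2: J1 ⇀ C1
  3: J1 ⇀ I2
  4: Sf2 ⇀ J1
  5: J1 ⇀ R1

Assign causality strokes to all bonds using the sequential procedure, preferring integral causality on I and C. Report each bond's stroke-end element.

bond 0 stroke→Sf1  (Sf1 fixes flow; stroke at Sf1)
bond 4 stroke→Sf2  (Sf2: flow source, stroke at near end)
bond 1 stroke→I1  (I1 integral (f out))
bond 2 stroke→J1  (C1 integral (e out))
bond 3 stroke→I2  (J1: bond 2 brought effort, rest push out)
bond 5 stroke→R1  (0-jn J1 has e-setter on 2)

bond 0 stroke→Sf1
bond 1 stroke→I1
bond 2 stroke→J1
bond 3 stroke→I2
bond 4 stroke→Sf2
bond 5 stroke→R1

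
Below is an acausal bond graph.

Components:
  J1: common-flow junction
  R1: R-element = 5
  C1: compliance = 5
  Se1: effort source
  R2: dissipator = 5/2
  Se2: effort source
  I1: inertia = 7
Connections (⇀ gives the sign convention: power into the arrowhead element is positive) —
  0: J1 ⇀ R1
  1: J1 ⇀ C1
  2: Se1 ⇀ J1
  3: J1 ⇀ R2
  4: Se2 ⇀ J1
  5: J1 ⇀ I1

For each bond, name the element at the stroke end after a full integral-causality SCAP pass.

#0 stroke at J1
#1 stroke at J1
#2 stroke at J1
#3 stroke at J1
#4 stroke at J1
#5 stroke at I1

β2 stroke→J1  (Se1 fixes effort; stroke away)
β4 stroke→J1  (Se2: effort source, stroke at far end)
β1 stroke→J1  (C1 outputs effort q/C1)
β5 stroke→I1  (I1: I, integral causality)
β0 stroke→J1  (J1: bond 5 brought flow, rest push out)
β3 stroke→J1  (J1 flow already set via bond 5)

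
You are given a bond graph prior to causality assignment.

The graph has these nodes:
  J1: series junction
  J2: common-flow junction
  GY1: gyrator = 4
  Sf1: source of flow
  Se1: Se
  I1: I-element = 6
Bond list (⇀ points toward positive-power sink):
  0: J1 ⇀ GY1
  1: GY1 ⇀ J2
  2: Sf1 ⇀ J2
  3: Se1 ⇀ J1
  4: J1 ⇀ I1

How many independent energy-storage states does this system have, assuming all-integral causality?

b2 stroke at Sf1  (Sf1: flow source, stroke at near end)
b3 stroke at J1  (source Se1 imposes e)
b1 stroke at J2  (1-jn J2 has f-setter on 2)
b0 stroke at J1  (GY1 both-in/both-out from 1)
b4 stroke at I1  (only one flow-in slot at J1)

1  (I1 all integral)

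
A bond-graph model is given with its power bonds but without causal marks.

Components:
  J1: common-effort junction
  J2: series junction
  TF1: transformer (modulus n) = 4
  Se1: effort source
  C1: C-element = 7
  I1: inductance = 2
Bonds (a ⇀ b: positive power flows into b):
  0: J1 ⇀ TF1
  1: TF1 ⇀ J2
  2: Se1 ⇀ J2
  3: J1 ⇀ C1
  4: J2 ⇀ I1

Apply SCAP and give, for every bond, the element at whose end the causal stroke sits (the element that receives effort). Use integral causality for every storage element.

β2 stroke→J2  (source Se1 imposes e)
β3 stroke→J1  (C1 integral (e out))
β0 stroke→TF1  (common-e at J1 fixed by 3)
β1 stroke→J2  (TF1: transformer flips bond 0)
β4 stroke→I1  (J2: last free bond brings flow in)

b0 stroke at TF1
b1 stroke at J2
b2 stroke at J2
b3 stroke at J1
b4 stroke at I1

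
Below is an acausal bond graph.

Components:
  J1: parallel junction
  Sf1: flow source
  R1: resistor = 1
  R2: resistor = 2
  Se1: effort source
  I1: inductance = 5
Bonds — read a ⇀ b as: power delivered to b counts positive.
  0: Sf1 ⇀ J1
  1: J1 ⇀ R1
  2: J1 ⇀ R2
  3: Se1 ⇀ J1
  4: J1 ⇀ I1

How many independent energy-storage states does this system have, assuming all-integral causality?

b0 |Sf1  (Sf1 fixes flow; stroke at Sf1)
b3 |J1  (source Se1 imposes e)
b1 |R1  (J1: bond 3 brought effort, rest push out)
b2 |R2  (J1 effort already set via bond 3)
b4 |I1  (J1 effort already set via bond 3)

1  (I1 all integral)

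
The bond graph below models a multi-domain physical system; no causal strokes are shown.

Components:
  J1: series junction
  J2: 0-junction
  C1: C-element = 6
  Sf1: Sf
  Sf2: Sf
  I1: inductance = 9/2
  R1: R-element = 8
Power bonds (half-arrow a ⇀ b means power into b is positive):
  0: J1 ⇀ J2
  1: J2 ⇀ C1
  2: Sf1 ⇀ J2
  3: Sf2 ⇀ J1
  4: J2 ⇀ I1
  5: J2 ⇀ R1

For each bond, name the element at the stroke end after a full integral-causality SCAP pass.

#0 stroke at J1
#1 stroke at J2
#2 stroke at Sf1
#3 stroke at Sf2
#4 stroke at I1
#5 stroke at R1

#2 stroke at Sf1  (Sf1 fixes flow; stroke at Sf1)
#3 stroke at Sf2  (source Sf2 imposes f)
#0 stroke at J1  (J1 flow already set via bond 3)
#1 stroke at J2  (C1 outputs effort q/C1)
#4 stroke at I1  (0-jn J2 has e-setter on 1)
#5 stroke at R1  (common-e at J2 fixed by 1)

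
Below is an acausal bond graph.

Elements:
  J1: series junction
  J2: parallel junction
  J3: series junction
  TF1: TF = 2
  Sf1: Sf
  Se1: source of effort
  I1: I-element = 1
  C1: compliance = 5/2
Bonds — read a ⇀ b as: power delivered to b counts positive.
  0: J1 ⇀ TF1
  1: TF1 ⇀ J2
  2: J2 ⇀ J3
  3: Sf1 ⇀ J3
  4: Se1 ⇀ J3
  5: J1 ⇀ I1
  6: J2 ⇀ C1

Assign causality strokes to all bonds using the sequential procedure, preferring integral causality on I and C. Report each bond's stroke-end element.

β3 stroke at Sf1  (source Sf1 imposes f)
β4 stroke at J3  (Se1: effort source, stroke at far end)
β2 stroke at J3  (common-f at J3 fixed by 3)
β5 stroke at I1  (I1: I, integral causality)
β0 stroke at J1  (1-jn J1 has f-setter on 5)
β1 stroke at TF1  (through TF1, causality passes straight; one stroke at TF1)
β6 stroke at J2  (only one effort-in slot at J2)

β0 stroke at J1
β1 stroke at TF1
β2 stroke at J3
β3 stroke at Sf1
β4 stroke at J3
β5 stroke at I1
β6 stroke at J2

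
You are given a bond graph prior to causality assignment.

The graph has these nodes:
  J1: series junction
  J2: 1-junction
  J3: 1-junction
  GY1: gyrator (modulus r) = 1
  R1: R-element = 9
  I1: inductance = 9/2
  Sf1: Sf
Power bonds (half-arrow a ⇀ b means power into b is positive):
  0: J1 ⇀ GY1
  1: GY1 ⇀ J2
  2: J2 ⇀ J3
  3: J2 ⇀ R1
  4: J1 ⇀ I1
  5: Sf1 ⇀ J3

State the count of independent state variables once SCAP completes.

β5 |Sf1  (Sf1 fixes flow; stroke at Sf1)
β2 |J3  (1-jn J3 has f-setter on 5)
β1 |J2  (1-jn J2 has f-setter on 2)
β3 |J2  (common-f at J2 fixed by 2)
β0 |J1  (through GY1, causality inverts; strokes same side of GY1)
β4 |I1  (closing 1-jn rule on J1)

1  (I1 all integral)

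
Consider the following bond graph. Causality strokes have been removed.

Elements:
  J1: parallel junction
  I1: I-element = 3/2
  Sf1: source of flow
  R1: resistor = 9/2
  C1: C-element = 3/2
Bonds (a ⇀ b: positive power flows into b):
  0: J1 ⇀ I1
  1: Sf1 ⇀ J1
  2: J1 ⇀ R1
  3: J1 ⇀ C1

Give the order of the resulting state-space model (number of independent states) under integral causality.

2  (C1, I1 all integral)

b1 |Sf1  (Sf1 (Sf) sets flow on bond)
b0 |I1  (I1: I, integral causality)
b3 |J1  (prefer integral on C1)
b2 |R1  (J1 effort already set via bond 3)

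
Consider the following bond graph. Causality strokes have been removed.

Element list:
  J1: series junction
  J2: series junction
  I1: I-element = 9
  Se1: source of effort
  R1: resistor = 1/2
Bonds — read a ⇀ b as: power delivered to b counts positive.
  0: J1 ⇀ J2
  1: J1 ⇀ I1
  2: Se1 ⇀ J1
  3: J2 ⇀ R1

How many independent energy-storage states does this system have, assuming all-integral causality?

1  (I1 all integral)

bond 2 stroke→J1  (Se1 fixes effort; stroke away)
bond 1 stroke→I1  (I1: I, integral causality)
bond 0 stroke→J1  (J1 flow already set via bond 1)
bond 3 stroke→J2  (common-f at J2 fixed by 0)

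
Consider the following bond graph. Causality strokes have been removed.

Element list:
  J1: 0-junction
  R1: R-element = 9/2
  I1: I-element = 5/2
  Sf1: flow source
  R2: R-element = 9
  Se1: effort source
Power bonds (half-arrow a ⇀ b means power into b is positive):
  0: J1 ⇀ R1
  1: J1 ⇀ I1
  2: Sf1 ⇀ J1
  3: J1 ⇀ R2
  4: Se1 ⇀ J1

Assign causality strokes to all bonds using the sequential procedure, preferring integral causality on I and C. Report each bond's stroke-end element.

bond 0 →R1
bond 1 →I1
bond 2 →Sf1
bond 3 →R2
bond 4 →J1

#2 →Sf1  (source Sf1 imposes f)
#4 →J1  (Se1: effort source, stroke at far end)
#0 →R1  (0-jn J1 has e-setter on 4)
#1 →I1  (J1 effort already set via bond 4)
#3 →R2  (common-e at J1 fixed by 4)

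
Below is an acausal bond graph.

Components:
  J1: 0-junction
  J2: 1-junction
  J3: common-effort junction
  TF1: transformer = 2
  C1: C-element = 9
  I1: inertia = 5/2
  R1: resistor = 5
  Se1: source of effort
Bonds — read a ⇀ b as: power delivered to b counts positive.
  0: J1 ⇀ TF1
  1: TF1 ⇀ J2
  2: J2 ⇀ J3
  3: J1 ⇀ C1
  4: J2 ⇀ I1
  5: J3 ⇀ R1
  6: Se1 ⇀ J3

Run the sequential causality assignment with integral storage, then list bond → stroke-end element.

b6 |J3  (Se1 fixes effort; stroke away)
b2 |J2  (J3: bond 6 brought effort, rest push out)
b5 |R1  (J3: bond 6 brought effort, rest push out)
b3 |J1  (C1 integral (e out))
b0 |TF1  (0-jn J1 has e-setter on 3)
b1 |J2  (through TF1, causality passes straight; one stroke at TF1)
b4 |I1  (J2 needs exactly one f-in)

b0 stroke→TF1
b1 stroke→J2
b2 stroke→J2
b3 stroke→J1
b4 stroke→I1
b5 stroke→R1
b6 stroke→J3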